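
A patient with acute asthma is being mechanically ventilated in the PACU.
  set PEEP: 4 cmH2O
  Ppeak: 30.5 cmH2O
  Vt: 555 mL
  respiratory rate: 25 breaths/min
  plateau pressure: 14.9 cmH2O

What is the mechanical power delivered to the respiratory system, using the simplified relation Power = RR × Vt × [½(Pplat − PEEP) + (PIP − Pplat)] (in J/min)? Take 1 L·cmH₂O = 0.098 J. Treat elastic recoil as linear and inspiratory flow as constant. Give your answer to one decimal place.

Per-breath work = Vt × [½(Pplat−PEEP) + (PIP−Pplat)] = 0.555 × [0.5×10.9 + 15.6] = 0.555 × 21.05 = 11.683 L·cmH2O.
Power = 25 × 11.683 = 292.08 L·cmH2O/min.
× 0.098 J/(L·cmH2O) → 28.624 J/min.

28.6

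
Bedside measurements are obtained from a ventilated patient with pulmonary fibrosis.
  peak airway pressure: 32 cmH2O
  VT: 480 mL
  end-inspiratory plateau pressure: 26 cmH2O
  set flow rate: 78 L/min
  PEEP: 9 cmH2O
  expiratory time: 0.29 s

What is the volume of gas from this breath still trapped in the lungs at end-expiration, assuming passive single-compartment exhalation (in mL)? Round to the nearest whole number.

Flow: 78 L/min ÷ 60 = 1.3 L/s.
R = (PIP − Pplat)/V̇ = (32 − 26) / 1.3 = 6.0/1.3 = 4.615 cmH2O·s/L.
C = Vt/(Pplat − PEEP) = 480.0 / (26 − 9) = 480.0/17.0 = 28.235 mL/cmH2O.
τ = R × C = 4.615 × 0.02824 L/cmH2O = 0.1303 s.
Fraction remaining = e^(−Te/τ) = e^(−0.29/0.1303) = 0.108.
Trapped volume = 480.0 × 0.108 = 51.84 mL.

52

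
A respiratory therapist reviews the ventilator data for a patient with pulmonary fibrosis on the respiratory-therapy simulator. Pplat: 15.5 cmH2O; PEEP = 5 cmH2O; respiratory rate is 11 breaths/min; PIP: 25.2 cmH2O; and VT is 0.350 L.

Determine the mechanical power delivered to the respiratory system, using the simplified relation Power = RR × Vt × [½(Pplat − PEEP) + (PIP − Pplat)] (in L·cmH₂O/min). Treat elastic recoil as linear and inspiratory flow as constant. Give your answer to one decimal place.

Per-breath work = Vt × [½(Pplat−PEEP) + (PIP−Pplat)] = 0.350 × [0.5×10.5 + 9.7] = 0.350 × 14.95 = 5.233 L·cmH2O.
Power = 11 × 5.233 = 57.563 L·cmH2O/min.

57.6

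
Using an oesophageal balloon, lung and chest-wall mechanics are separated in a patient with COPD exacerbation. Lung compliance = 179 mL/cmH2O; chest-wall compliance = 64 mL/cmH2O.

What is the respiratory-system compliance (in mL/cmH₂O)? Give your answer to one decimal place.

47.1

Lung and chest wall are elastances in series: 1/Crs = 1/CL + 1/Ccw.
1/Crs = 1/179 + 1/64 = 0.02121.
Crs = 47.148 mL/cmH2O.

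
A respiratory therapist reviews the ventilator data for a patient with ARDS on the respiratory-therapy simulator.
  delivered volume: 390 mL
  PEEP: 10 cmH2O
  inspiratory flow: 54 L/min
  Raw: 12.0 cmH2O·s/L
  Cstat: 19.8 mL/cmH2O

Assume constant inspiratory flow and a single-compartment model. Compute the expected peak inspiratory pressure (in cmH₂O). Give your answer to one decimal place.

40.5

Flow: 54 L/min ÷ 60 = 0.9 L/s.
Equation of motion (constant flow): PIP = Vt/C + R·V̇ + PEEP.
PIP = 390/19.8 + 12.0×0.9 + 10 = 19.697 + 10.8 + 10 = 40.497 cmH2O.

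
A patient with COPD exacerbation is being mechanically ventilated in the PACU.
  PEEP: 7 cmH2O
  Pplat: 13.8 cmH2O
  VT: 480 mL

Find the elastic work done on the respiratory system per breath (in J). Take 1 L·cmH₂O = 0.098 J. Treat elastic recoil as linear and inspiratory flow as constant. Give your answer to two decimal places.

Elastic work ≈ ½ × (Pplat − PEEP) × Vt = 0.5 × (13.8 − 7) × 0.480 L = 0.5 × 6.8 × 0.480 = 1.632 L·cmH2O.
× 0.098 J/(L·cmH2O) → 0.1599 J.

0.16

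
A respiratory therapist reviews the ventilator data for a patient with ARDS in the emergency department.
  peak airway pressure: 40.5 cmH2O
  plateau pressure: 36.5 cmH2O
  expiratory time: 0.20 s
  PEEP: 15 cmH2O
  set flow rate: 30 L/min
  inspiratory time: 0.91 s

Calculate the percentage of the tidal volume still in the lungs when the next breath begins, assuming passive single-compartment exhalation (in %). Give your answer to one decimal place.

Flow: 30 L/min ÷ 60 = 0.5 L/s.
Vt = flow × Ti = 0.5 L/s × 0.91 s × 1000 mL/L = 455.0 mL.
R = (PIP − Pplat)/V̇ = (40.5 − 36.5) / 0.5 = 4.0/0.5 = 8.0 cmH2O·s/L.
C = Vt/(Pplat − PEEP) = 455.0 / (36.5 − 15) = 455.0/21.5 = 21.163 mL/cmH2O.
τ = R × C = 8.0 × 0.02116 L/cmH2O = 0.1693 s.
Fraction remaining at end-expiration = e^(−Te/τ) = e^(−0.20/0.1693) = 0.3069 → 30.69%.

30.7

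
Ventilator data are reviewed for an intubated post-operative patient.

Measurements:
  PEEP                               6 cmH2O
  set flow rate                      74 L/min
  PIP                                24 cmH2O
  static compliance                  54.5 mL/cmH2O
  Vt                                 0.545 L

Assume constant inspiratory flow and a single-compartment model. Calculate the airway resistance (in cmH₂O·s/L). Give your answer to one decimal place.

Flow: 74 L/min ÷ 60 = 1.2333 L/s.
Equation of motion (constant flow): PIP = Vt/C + R·V̇ + PEEP.
R·V̇ = PIP − Vt/C − PEEP = 24 − 545/54.5 − 6 = 24 − 10.0 − 6 = 8.0 cmH2O.
R = 8.0 / 1.2333 = 6.487 cmH2O·s/L.

6.5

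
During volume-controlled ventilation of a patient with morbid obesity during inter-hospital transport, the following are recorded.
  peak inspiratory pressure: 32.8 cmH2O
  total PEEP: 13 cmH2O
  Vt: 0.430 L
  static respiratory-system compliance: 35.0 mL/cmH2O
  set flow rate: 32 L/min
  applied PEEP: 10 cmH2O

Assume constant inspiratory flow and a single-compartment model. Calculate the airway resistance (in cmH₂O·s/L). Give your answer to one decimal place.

Flow: 32 L/min ÷ 60 = 0.5333 L/s.
Total PEEP = 13 cmH2O (set 10 + intrinsic 3); this is the baseline alveolar pressure.
Equation of motion (constant flow): PIP = Vt/C + R·V̇ + PEEP.
R·V̇ = PIP − Vt/C − PEEP = 32.8 − 430/35.0 − 13 = 32.8 − 12.286 − 13 = 7.514 cmH2O.
R = 7.514 / 0.5333 = 14.09 cmH2O·s/L.

14.1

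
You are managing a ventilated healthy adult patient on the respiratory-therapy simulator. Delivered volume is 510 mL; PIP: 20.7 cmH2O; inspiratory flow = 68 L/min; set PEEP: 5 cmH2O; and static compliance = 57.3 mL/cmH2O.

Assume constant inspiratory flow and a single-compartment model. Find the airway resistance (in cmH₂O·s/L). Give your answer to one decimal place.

Flow: 68 L/min ÷ 60 = 1.1333 L/s.
Equation of motion (constant flow): PIP = Vt/C + R·V̇ + PEEP.
R·V̇ = PIP − Vt/C − PEEP = 20.7 − 510/57.3 − 5 = 20.7 − 8.901 − 5 = 6.799 cmH2O.
R = 6.799 / 1.1333 = 5.999 cmH2O·s/L.

6.0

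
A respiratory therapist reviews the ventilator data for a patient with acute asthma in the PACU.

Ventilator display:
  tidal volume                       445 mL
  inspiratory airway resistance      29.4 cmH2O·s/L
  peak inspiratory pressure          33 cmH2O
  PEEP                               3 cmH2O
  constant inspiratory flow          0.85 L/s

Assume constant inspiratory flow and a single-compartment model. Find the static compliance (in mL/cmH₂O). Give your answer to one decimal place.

88.8

Equation of motion (constant flow): PIP = Vt/C + R·V̇ + PEEP.
Vt/C = PIP − R·V̇ − PEEP = 33 − 29.4×0.85 − 3 = 33 − 24.99 − 3 = 5.01 cmH2O.
C = Vt / 5.01 = 445 / 5.01 = 88.822 mL/cmH2O.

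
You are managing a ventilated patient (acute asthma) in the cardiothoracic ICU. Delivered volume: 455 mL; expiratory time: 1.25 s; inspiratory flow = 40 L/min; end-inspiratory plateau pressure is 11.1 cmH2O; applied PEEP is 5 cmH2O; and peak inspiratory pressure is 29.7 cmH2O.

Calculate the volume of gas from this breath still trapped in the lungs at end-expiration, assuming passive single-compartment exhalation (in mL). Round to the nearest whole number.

Flow: 40 L/min ÷ 60 = 0.6667 L/s.
R = (PIP − Pplat)/V̇ = (29.7 − 11.1) / 0.6667 = 18.6/0.6667 = 27.899 cmH2O·s/L.
C = Vt/(Pplat − PEEP) = 455.0 / (11.1 − 5) = 455.0/6.1 = 74.59 mL/cmH2O.
τ = R × C = 27.899 × 0.07459 L/cmH2O = 2.081 s.
Fraction remaining = e^(−Te/τ) = e^(−1.25/2.081) = 0.5484.
Trapped volume = 455.0 × 0.5484 = 249.52 mL.

250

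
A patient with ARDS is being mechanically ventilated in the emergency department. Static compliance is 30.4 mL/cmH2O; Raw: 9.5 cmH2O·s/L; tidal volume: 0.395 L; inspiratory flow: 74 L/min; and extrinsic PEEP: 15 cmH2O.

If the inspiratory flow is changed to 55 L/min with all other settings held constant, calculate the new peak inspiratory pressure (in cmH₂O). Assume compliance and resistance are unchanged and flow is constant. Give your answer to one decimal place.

Flow: 74 L/min ÷ 60 = 1.2333 L/s.
New flow: 55 L/min ÷ 60 = 0.9167 L/s.
PIP = Vt/C + R·V̇ + PEEP (constant-flow equation of motion).
Only the resistive term changes: ΔPIP = R × ΔV̇ = 9.5 × (0.9167 − 1.2333) = 9.5 × -0.3166 = -3.008 cmH2O.
Original PIP = 395/30.4 + 9.5×1.2333 + 15 = 39.71 cmH2O; new PIP = 39.71 + (-3.008) = 36.702 cmH2O.

36.7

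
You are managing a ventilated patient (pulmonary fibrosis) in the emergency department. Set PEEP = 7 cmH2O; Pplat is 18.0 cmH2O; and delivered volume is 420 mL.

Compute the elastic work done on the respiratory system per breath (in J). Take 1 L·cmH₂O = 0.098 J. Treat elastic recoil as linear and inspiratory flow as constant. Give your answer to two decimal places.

Elastic work ≈ ½ × (Pplat − PEEP) × Vt = 0.5 × (18.0 − 7) × 0.420 L = 0.5 × 11.0 × 0.420 = 2.31 L·cmH2O.
× 0.098 J/(L·cmH2O) → 0.2264 J.

0.23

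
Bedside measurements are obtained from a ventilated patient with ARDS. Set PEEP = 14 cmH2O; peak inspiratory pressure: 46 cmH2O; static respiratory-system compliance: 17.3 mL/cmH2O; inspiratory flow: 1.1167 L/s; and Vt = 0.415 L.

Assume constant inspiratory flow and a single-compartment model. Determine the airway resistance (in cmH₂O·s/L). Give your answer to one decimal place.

Equation of motion (constant flow): PIP = Vt/C + R·V̇ + PEEP.
R·V̇ = PIP − Vt/C − PEEP = 46 − 415/17.3 − 14 = 46 − 23.988 − 14 = 8.012 cmH2O.
R = 8.012 / 1.1167 = 7.175 cmH2O·s/L.

7.2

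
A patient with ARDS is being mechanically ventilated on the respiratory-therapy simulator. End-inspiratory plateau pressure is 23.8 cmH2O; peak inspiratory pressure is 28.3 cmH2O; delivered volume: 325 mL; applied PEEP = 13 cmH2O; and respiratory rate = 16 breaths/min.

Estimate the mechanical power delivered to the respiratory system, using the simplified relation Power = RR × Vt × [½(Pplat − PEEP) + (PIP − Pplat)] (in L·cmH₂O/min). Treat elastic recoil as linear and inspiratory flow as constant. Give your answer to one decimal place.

51.5

Per-breath work = Vt × [½(Pplat−PEEP) + (PIP−Pplat)] = 0.325 × [0.5×10.8 + 4.5] = 0.325 × 9.9 = 3.218 L·cmH2O.
Power = 16 × 3.218 = 51.488 L·cmH2O/min.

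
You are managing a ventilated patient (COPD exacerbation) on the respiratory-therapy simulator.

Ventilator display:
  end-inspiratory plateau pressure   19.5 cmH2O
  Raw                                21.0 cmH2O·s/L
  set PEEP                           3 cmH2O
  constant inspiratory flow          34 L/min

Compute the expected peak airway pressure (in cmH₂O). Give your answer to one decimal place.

Flow: 34 L/min ÷ 60 = 0.5667 L/s.
PIP = Pplat + Raw × flow = 19.5 + 21.0 × 0.5667 = 19.5 + 11.901 = 31.401 cmH2O.

31.4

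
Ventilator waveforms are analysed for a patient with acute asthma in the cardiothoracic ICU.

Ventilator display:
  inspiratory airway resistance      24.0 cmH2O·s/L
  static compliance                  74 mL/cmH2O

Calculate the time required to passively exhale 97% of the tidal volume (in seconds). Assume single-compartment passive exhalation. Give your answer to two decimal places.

6.23

τ = R × C = 24.0 × 74 mL/cmH2O = 24.0 × 0.074 L/cmH2O = 1.776 s.
Exhaled fraction f = 1 − e^(−t/τ) → t = −τ·ln(1 − f) = −1.776·ln(0.03) = 6.228 s.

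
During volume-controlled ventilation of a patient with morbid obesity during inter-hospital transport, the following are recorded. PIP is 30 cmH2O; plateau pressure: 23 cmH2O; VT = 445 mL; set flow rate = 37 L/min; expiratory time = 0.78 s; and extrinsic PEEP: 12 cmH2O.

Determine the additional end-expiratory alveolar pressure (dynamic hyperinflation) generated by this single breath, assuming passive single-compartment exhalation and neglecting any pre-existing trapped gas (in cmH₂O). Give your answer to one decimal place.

2.0

Flow: 37 L/min ÷ 60 = 0.6167 L/s.
R = (PIP − Pplat)/V̇ = (30 − 23) / 0.6167 = 7.0/0.6167 = 11.351 cmH2O·s/L.
C = Vt/(Pplat − PEEP) = 445.0 / (23 − 12) = 445.0/11.0 = 40.455 mL/cmH2O.
τ = R × C = 11.351 × 0.04046 L/cmH2O = 0.4593 s.
Fraction remaining = e^(−Te/τ) = e^(−0.78/0.4593) = 0.183; trapped volume = 445.0 × 0.183 = 81.435 mL.
Additional alveolar pressure from trapping ≈ V_trapped / C = 81.435 / 40.455 = 2.013 cmH2O.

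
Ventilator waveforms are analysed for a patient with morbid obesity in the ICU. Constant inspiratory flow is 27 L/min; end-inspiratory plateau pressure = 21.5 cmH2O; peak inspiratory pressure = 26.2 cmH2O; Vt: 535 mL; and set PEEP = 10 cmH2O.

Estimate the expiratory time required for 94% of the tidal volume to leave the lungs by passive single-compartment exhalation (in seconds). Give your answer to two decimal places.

Flow: 27 L/min ÷ 60 = 0.45 L/s.
R = (PIP − Pplat)/V̇ = (26.2 − 21.5) / 0.45 = 4.7/0.45 = 10.444 cmH2O·s/L.
C = Vt/(Pplat − PEEP) = 535.0 / (21.5 − 10) = 535.0/11.5 = 46.522 mL/cmH2O.
τ = R × C = 10.444 × 0.04652 L/cmH2O = 0.4859 s.
t = −τ·ln(1 − 0.94) = −0.4859·ln(0.06) = 1.367 s.

1.37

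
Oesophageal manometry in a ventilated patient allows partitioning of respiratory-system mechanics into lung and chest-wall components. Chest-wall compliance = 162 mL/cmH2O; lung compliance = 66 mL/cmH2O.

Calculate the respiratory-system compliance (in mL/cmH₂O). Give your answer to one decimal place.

Lung and chest wall are elastances in series: 1/Crs = 1/CL + 1/Ccw.
1/Crs = 1/66 + 1/162 = 0.02132.
Crs = 46.904 mL/cmH2O.

46.9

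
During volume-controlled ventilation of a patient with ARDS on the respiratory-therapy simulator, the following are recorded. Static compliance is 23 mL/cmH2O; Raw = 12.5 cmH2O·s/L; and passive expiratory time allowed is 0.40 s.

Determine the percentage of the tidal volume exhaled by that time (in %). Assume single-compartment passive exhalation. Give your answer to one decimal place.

75.1

τ = R × C = 12.5 × 23 mL/cmH2O = 12.5 × 0.023 L/cmH2O = 0.2875 s.
Passive exhalation: V(t)/V₀ = e^(−t/τ) = e^(−0.40/0.2875) = 0.2488.
Fraction exhaled = 1 − 0.2488 = 0.7512 → 75.12%.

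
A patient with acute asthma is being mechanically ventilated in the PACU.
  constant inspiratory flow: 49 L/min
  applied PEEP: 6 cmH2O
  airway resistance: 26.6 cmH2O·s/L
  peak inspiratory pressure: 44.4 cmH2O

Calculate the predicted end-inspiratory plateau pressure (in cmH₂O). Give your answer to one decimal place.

22.7

Flow: 49 L/min ÷ 60 = 0.8167 L/s.
Pplat = PIP − Raw × flow = 44.4 − 26.6 × 0.8167 = 44.4 − 21.724 = 22.676 cmH2O.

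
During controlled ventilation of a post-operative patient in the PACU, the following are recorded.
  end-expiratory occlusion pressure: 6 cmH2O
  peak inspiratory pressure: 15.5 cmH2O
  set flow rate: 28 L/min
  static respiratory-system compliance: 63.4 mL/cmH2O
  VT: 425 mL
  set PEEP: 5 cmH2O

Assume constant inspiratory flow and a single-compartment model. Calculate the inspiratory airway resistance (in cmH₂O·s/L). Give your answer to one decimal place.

6.0

Flow: 28 L/min ÷ 60 = 0.4667 L/s.
Total PEEP = 6 cmH2O (set 5 + intrinsic 1); this is the baseline alveolar pressure.
Equation of motion (constant flow): PIP = Vt/C + R·V̇ + PEEP.
R·V̇ = PIP − Vt/C − PEEP = 15.5 − 425/63.4 − 6 = 15.5 − 6.703 − 6 = 2.797 cmH2O.
R = 2.797 / 0.4667 = 5.993 cmH2O·s/L.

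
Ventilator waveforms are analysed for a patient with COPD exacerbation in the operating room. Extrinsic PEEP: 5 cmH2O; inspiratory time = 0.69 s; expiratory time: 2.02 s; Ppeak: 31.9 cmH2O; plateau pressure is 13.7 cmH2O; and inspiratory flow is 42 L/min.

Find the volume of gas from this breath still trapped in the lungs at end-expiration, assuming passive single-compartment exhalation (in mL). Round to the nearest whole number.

Flow: 42 L/min ÷ 60 = 0.7 L/s.
Vt = flow × Ti = 0.7 L/s × 0.69 s × 1000 mL/L = 483.0 mL.
R = (PIP − Pplat)/V̇ = (31.9 − 13.7) / 0.7 = 18.2/0.7 = 26.0 cmH2O·s/L.
C = Vt/(Pplat − PEEP) = 483.0 / (13.7 − 5) = 483.0/8.7 = 55.517 mL/cmH2O.
τ = R × C = 26.0 × 0.05552 L/cmH2O = 1.444 s.
Fraction remaining = e^(−Te/τ) = e^(−2.02/1.444) = 0.2469.
Trapped volume = 483.0 × 0.2469 = 119.25 mL.

119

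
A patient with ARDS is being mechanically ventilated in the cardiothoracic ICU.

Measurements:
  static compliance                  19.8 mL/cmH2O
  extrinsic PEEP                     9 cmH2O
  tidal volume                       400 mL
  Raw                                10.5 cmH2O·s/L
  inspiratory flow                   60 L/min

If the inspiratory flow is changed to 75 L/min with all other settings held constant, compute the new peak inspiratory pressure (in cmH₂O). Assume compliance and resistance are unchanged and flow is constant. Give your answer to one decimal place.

Flow: 60 L/min ÷ 60 = 1 L/s.
New flow: 75 L/min ÷ 60 = 1.25 L/s.
PIP = Vt/C + R·V̇ + PEEP (constant-flow equation of motion).
Only the resistive term changes: ΔPIP = R × ΔV̇ = 10.5 × (1.25 − 1) = 10.5 × 0.25 = 2.625 cmH2O.
Original PIP = 400/19.8 + 10.5×1 + 9 = 39.702 cmH2O; new PIP = 39.702 + (2.625) = 42.327 cmH2O.

42.3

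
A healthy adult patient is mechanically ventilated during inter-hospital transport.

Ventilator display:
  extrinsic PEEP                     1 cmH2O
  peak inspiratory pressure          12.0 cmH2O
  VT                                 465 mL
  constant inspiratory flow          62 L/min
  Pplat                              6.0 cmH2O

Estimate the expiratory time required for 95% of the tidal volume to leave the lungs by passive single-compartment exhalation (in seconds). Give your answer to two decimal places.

Flow: 62 L/min ÷ 60 = 1.0333 L/s.
R = (PIP − Pplat)/V̇ = (12.0 − 6.0) / 1.0333 = 6.0/1.0333 = 5.807 cmH2O·s/L.
C = Vt/(Pplat − PEEP) = 465.0 / (6.0 − 1) = 465.0/5.0 = 93.0 mL/cmH2O.
τ = R × C = 5.807 × 0.093 L/cmH2O = 0.5401 s.
t = −τ·ln(1 − 0.95) = −0.5401·ln(0.05) = 1.618 s.

1.62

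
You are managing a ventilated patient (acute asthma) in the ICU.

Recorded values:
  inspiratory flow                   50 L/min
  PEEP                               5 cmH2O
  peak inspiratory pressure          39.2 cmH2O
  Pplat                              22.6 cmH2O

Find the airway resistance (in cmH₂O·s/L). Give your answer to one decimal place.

Flow: 50 L/min ÷ 60 = 0.8333 L/s.
Raw = (PIP − Pplat) / flow = (39.2 − 22.6) / 0.8333 = 16.6 / 0.8333 = 19.921 cmH2O·s/L.

19.9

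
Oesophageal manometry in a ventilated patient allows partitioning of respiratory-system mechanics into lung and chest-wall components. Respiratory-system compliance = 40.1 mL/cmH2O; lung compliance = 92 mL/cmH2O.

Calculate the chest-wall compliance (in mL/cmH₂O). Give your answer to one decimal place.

71.1

1/Ccw = 1/Crs − 1/CL.
1/Ccw = 1/40.1 − 1/92 = 0.01407.
Ccw = 71.073 mL/cmH2O.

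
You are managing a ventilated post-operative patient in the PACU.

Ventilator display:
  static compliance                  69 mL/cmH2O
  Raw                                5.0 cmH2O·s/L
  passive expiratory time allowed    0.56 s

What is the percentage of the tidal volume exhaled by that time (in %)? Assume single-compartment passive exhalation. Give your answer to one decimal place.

τ = R × C = 5.0 × 69 mL/cmH2O = 5.0 × 0.069 L/cmH2O = 0.345 s.
Passive exhalation: V(t)/V₀ = e^(−t/τ) = e^(−0.56/0.345) = 0.1973.
Fraction exhaled = 1 − 0.1973 = 0.8027 → 80.27%.

80.3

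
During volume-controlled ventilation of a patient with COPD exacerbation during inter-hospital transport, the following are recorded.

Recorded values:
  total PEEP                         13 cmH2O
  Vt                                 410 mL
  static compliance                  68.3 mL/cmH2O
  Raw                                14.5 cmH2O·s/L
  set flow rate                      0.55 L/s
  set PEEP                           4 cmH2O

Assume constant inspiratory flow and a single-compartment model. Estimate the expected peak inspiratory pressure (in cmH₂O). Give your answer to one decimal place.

27.0

Total PEEP = 13 cmH2O (set 4 + intrinsic 9); this is the baseline alveolar pressure.
Equation of motion (constant flow): PIP = Vt/C + R·V̇ + PEEP.
PIP = 410/68.3 + 14.5×0.55 + 13 = 6.003 + 7.975 + 13 = 26.978 cmH2O.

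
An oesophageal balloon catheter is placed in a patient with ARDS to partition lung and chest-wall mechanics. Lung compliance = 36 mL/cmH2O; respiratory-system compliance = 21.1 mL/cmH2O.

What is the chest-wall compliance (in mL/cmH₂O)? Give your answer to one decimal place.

1/Ccw = 1/Crs − 1/CL.
1/Ccw = 1/21.1 − 1/36 = 0.01962.
Ccw = 50.968 mL/cmH2O.

51.0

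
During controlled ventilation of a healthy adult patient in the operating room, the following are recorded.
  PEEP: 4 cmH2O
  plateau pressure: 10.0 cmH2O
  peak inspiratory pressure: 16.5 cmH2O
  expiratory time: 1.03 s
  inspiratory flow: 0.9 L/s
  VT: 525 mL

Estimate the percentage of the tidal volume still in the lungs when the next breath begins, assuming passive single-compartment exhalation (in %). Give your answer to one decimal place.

R = (PIP − Pplat)/V̇ = (16.5 − 10.0) / 0.9 = 6.5/0.9 = 7.222 cmH2O·s/L.
C = Vt/(Pplat − PEEP) = 525.0 / (10.0 − 4) = 525.0/6.0 = 87.5 mL/cmH2O.
τ = R × C = 7.222 × 0.0875 L/cmH2O = 0.6319 s.
Fraction remaining at end-expiration = e^(−Te/τ) = e^(−1.03/0.6319) = 0.1959 → 19.59%.

19.6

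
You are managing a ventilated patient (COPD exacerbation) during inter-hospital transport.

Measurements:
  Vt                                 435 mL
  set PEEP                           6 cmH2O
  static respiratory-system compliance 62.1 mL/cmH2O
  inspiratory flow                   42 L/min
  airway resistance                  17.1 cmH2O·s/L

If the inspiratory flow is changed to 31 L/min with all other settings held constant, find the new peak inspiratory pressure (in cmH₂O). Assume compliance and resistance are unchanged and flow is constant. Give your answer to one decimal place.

21.8

Flow: 42 L/min ÷ 60 = 0.7 L/s.
New flow: 31 L/min ÷ 60 = 0.5167 L/s.
PIP = Vt/C + R·V̇ + PEEP (constant-flow equation of motion).
Only the resistive term changes: ΔPIP = R × ΔV̇ = 17.1 × (0.5167 − 0.7) = 17.1 × -0.1833 = -3.134 cmH2O.
Original PIP = 435/62.1 + 17.1×0.7 + 6 = 24.975 cmH2O; new PIP = 24.975 + (-3.134) = 21.841 cmH2O.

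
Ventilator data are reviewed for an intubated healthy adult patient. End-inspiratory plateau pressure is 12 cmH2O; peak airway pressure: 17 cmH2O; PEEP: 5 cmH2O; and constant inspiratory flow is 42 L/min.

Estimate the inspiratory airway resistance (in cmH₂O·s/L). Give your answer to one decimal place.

Flow: 42 L/min ÷ 60 = 0.7 L/s.
Raw = (PIP − Pplat) / flow = (17 − 12) / 0.7 = 5.0 / 0.7 = 7.143 cmH2O·s/L.

7.1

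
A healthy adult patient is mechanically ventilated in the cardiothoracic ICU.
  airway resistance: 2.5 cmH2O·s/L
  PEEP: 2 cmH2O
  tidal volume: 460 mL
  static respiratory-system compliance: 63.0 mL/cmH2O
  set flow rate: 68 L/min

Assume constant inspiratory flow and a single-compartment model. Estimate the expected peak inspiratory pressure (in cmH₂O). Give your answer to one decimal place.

12.1

Flow: 68 L/min ÷ 60 = 1.1333 L/s.
Equation of motion (constant flow): PIP = Vt/C + R·V̇ + PEEP.
PIP = 460/63.0 + 2.5×1.1333 + 2 = 7.302 + 2.833 + 2 = 12.135 cmH2O.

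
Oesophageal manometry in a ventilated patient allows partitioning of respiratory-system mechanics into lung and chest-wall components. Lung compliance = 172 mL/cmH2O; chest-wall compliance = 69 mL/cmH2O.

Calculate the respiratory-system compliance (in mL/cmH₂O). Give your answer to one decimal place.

Lung and chest wall are elastances in series: 1/Crs = 1/CL + 1/Ccw.
1/Crs = 1/172 + 1/69 = 0.02031.
Crs = 49.237 mL/cmH2O.

49.2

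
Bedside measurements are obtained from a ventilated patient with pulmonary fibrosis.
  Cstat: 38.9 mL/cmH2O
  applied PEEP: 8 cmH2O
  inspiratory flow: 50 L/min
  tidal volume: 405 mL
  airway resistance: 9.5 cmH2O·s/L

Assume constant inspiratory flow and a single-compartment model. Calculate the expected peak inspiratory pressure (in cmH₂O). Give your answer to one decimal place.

26.3

Flow: 50 L/min ÷ 60 = 0.8333 L/s.
Equation of motion (constant flow): PIP = Vt/C + R·V̇ + PEEP.
PIP = 405/38.9 + 9.5×0.8333 + 8 = 10.411 + 7.916 + 8 = 26.327 cmH2O.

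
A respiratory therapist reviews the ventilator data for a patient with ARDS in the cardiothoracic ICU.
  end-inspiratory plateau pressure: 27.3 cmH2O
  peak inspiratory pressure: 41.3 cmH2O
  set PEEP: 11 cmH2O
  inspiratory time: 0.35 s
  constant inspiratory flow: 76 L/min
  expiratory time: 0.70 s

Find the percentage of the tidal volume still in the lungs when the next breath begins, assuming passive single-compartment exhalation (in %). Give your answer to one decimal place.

9.7

Flow: 76 L/min ÷ 60 = 1.2667 L/s.
Vt = flow × Ti = 1.2667 L/s × 0.35 s × 1000 mL/L = 443.35 mL.
R = (PIP − Pplat)/V̇ = (41.3 − 27.3) / 1.2667 = 14.0/1.2667 = 11.052 cmH2O·s/L.
C = Vt/(Pplat − PEEP) = 443.35 / (27.3 − 11) = 443.35/16.3 = 27.199 mL/cmH2O.
τ = R × C = 11.052 × 0.0272 L/cmH2O = 0.3006 s.
Fraction remaining at end-expiration = e^(−Te/τ) = e^(−0.70/0.3006) = 0.09742 → 9.742%.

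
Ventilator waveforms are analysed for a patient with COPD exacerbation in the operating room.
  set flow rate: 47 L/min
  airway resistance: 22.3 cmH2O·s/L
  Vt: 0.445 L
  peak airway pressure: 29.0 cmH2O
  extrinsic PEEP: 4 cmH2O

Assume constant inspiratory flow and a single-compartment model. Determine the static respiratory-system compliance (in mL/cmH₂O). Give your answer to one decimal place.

Flow: 47 L/min ÷ 60 = 0.7833 L/s.
Equation of motion (constant flow): PIP = Vt/C + R·V̇ + PEEP.
Vt/C = PIP − R·V̇ − PEEP = 29.0 − 22.3×0.7833 − 4 = 29.0 − 17.468 − 4 = 7.532 cmH2O.
C = Vt / 7.532 = 445 / 7.532 = 59.081 mL/cmH2O.

59.1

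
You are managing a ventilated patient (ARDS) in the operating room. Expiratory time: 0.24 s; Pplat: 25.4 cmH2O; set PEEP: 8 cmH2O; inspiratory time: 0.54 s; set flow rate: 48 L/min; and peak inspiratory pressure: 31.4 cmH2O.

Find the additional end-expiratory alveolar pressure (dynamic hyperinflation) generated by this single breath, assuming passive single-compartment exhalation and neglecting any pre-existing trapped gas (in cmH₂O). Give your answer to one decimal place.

4.8

Flow: 48 L/min ÷ 60 = 0.8 L/s.
Vt = flow × Ti = 0.8 L/s × 0.54 s × 1000 mL/L = 432.0 mL.
R = (PIP − Pplat)/V̇ = (31.4 − 25.4) / 0.8 = 6.0/0.8 = 7.5 cmH2O·s/L.
C = Vt/(Pplat − PEEP) = 432.0 / (25.4 − 8) = 432.0/17.4 = 24.828 mL/cmH2O.
τ = R × C = 7.5 × 0.02483 L/cmH2O = 0.1862 s.
Fraction remaining = e^(−Te/τ) = e^(−0.24/0.1862) = 0.2756; trapped volume = 432.0 × 0.2756 = 119.06 mL.
Additional alveolar pressure from trapping ≈ V_trapped / C = 119.06 / 24.828 = 4.795 cmH2O.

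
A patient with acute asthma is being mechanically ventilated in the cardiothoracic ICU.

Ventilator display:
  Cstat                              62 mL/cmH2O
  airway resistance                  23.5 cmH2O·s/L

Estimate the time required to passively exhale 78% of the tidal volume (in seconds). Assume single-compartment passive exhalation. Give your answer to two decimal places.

2.21

τ = R × C = 23.5 × 62 mL/cmH2O = 23.5 × 0.062 L/cmH2O = 1.457 s.
Exhaled fraction f = 1 − e^(−t/τ) → t = −τ·ln(1 − f) = −1.457·ln(0.22) = 2.206 s.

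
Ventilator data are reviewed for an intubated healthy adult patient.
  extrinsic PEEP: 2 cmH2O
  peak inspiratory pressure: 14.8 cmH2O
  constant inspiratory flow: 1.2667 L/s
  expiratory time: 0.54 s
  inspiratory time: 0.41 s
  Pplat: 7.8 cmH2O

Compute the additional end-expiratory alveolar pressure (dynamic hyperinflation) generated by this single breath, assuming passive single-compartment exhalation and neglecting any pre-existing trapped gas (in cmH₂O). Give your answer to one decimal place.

Vt = flow × Ti = 1.2667 L/s × 0.41 s × 1000 mL/L = 519.35 mL.
R = (PIP − Pplat)/V̇ = (14.8 − 7.8) / 1.2667 = 7.0/1.2667 = 5.526 cmH2O·s/L.
C = Vt/(Pplat − PEEP) = 519.35 / (7.8 − 2) = 519.35/5.8 = 89.543 mL/cmH2O.
τ = R × C = 5.526 × 0.08954 L/cmH2O = 0.4948 s.
Fraction remaining = e^(−Te/τ) = e^(−0.54/0.4948) = 0.3358; trapped volume = 519.35 × 0.3358 = 174.4 mL.
Additional alveolar pressure from trapping ≈ V_trapped / C = 174.4 / 89.543 = 1.948 cmH2O.

1.9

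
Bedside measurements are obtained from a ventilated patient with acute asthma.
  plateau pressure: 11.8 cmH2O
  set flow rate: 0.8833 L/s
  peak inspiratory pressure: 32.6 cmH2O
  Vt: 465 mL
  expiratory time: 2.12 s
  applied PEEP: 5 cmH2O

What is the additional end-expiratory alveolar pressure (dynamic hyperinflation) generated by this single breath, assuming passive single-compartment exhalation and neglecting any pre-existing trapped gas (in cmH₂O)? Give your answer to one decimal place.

R = (PIP − Pplat)/V̇ = (32.6 − 11.8) / 0.8833 = 20.8/0.8833 = 23.548 cmH2O·s/L.
C = Vt/(Pplat − PEEP) = 465.0 / (11.8 − 5) = 465.0/6.8 = 68.382 mL/cmH2O.
τ = R × C = 23.548 × 0.06838 L/cmH2O = 1.61 s.
Fraction remaining = e^(−Te/τ) = e^(−2.12/1.61) = 0.268; trapped volume = 465.0 × 0.268 = 124.62 mL.
Additional alveolar pressure from trapping ≈ V_trapped / C = 124.62 / 68.382 = 1.822 cmH2O.

1.8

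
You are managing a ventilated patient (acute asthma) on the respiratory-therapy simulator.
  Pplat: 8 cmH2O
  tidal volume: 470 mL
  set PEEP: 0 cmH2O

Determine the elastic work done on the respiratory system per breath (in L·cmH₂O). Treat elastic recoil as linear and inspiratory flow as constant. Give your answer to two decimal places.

Elastic work ≈ ½ × (Pplat − PEEP) × Vt = 0.5 × (8 − 0) × 0.470 L = 0.5 × 8.0 × 0.470 = 1.88 L·cmH2O.

1.88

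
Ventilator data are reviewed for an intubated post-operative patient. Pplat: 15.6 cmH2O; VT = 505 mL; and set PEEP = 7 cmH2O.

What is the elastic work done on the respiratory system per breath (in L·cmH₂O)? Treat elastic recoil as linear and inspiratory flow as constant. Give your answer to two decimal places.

2.17

Elastic work ≈ ½ × (Pplat − PEEP) × Vt = 0.5 × (15.6 − 7) × 0.505 L = 0.5 × 8.6 × 0.505 = 2.172 L·cmH2O.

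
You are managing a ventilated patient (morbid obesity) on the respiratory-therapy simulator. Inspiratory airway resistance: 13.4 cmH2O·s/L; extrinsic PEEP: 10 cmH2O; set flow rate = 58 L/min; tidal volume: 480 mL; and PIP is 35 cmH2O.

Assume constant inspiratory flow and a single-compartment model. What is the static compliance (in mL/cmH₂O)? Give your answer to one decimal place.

39.8

Flow: 58 L/min ÷ 60 = 0.9667 L/s.
Equation of motion (constant flow): PIP = Vt/C + R·V̇ + PEEP.
Vt/C = PIP − R·V̇ − PEEP = 35 − 13.4×0.9667 − 10 = 35 − 12.954 − 10 = 12.046 cmH2O.
C = Vt / 12.046 = 480 / 12.046 = 39.847 mL/cmH2O.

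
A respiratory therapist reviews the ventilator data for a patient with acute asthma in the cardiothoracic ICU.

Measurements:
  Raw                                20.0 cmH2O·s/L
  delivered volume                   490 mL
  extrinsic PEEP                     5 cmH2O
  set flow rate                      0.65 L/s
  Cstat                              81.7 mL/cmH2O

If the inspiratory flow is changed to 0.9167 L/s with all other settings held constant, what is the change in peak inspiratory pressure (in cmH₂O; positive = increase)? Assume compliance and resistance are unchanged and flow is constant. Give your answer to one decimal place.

PIP = Vt/C + R·V̇ + PEEP (constant-flow equation of motion).
Only the resistive term changes: ΔPIP = R × ΔV̇ = 20.0 × (0.9167 − 0.65) = 20.0 × 0.2667 = 5.334 cmH2O.

5.3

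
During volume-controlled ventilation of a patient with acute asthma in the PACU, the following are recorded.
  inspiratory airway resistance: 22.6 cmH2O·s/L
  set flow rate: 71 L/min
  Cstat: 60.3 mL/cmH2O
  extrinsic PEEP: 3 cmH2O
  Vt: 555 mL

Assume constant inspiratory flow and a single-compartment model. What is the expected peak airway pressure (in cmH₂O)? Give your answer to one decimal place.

38.9

Flow: 71 L/min ÷ 60 = 1.1833 L/s.
Equation of motion (constant flow): PIP = Vt/C + R·V̇ + PEEP.
PIP = 555/60.3 + 22.6×1.1833 + 3 = 9.204 + 26.743 + 3 = 38.947 cmH2O.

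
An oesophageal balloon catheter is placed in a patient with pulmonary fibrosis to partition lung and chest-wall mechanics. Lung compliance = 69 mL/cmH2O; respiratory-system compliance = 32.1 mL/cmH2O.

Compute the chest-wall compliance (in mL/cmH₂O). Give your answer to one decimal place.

1/Ccw = 1/Crs − 1/CL.
1/Ccw = 1/32.1 − 1/69 = 0.01666.
Ccw = 60.024 mL/cmH2O.

60.0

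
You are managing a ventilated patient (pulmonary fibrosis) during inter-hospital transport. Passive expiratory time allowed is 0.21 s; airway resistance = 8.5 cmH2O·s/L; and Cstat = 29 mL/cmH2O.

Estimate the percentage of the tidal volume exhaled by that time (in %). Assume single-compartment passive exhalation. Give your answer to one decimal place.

57.3

τ = R × C = 8.5 × 29 mL/cmH2O = 8.5 × 0.029 L/cmH2O = 0.2465 s.
Passive exhalation: V(t)/V₀ = e^(−t/τ) = e^(−0.21/0.2465) = 0.4266.
Fraction exhaled = 1 − 0.4266 = 0.5734 → 57.34%.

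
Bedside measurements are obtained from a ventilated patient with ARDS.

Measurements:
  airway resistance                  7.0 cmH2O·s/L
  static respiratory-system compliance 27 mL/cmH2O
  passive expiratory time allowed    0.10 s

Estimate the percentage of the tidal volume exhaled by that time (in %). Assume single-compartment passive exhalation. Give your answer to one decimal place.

τ = R × C = 7.0 × 27 mL/cmH2O = 7.0 × 0.027 L/cmH2O = 0.189 s.
Passive exhalation: V(t)/V₀ = e^(−t/τ) = e^(−0.10/0.189) = 0.5891.
Fraction exhaled = 1 − 0.5891 = 0.4109 → 41.09%.

41.1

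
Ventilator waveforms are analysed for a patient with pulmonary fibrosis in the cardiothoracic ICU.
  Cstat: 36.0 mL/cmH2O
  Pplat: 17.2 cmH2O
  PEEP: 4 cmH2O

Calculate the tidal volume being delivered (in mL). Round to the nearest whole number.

Vt = Cstat × (Pplat − PEEP) = 36.0 × (17.2 − 4) = 36.0 × 13.2 = 475.2 mL.

475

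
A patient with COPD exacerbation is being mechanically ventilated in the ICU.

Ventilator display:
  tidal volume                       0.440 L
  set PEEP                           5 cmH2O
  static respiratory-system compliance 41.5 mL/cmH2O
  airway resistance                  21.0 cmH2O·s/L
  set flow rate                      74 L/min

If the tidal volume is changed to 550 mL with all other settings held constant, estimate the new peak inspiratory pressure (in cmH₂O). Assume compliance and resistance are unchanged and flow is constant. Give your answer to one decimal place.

44.2

Flow: 74 L/min ÷ 60 = 1.2333 L/s.
PIP = Vt/C + R·V̇ + PEEP (constant-flow equation of motion).
Only the elastic term changes: ΔPIP = ΔVt / C = (550 − 440) / 41.5 = 2.651 cmH2O.
Original PIP = 440/41.5 + 21.0×1.2333 + 5 = 41.502 cmH2O; new PIP = 41.502 + (2.651) = 44.153 cmH2O.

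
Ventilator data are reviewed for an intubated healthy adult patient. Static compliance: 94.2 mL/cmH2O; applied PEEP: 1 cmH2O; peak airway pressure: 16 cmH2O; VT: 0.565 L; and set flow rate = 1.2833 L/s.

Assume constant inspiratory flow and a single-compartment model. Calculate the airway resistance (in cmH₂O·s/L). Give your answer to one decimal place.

7.0

Equation of motion (constant flow): PIP = Vt/C + R·V̇ + PEEP.
R·V̇ = PIP − Vt/C − PEEP = 16 − 565/94.2 − 1 = 16 − 5.998 − 1 = 9.002 cmH2O.
R = 9.002 / 1.2833 = 7.015 cmH2O·s/L.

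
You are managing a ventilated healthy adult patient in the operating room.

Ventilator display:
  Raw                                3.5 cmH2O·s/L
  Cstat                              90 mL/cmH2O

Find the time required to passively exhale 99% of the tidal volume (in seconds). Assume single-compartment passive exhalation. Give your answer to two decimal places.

τ = R × C = 3.5 × 90 mL/cmH2O = 3.5 × 0.090 L/cmH2O = 0.315 s.
Exhaled fraction f = 1 − e^(−t/τ) → t = −τ·ln(1 − f) = −0.315·ln(0.01) = 1.451 s.

1.45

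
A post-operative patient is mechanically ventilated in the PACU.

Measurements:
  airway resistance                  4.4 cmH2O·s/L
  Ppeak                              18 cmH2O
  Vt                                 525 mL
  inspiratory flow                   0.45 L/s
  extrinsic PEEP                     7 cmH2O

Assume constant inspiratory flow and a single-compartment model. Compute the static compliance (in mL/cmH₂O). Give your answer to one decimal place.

Equation of motion (constant flow): PIP = Vt/C + R·V̇ + PEEP.
Vt/C = PIP − R·V̇ − PEEP = 18 − 4.4×0.45 − 7 = 18 − 1.98 − 7 = 9.02 cmH2O.
C = Vt / 9.02 = 525 / 9.02 = 58.204 mL/cmH2O.

58.2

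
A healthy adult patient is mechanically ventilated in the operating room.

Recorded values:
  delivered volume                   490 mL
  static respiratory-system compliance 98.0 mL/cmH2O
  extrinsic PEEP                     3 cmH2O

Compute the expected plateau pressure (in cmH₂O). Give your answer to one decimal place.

8.0

Pplat = PEEP + Vt / Cstat = 3 + 490 / 98.0 = 3 + 5.0 = 8.0 cmH2O.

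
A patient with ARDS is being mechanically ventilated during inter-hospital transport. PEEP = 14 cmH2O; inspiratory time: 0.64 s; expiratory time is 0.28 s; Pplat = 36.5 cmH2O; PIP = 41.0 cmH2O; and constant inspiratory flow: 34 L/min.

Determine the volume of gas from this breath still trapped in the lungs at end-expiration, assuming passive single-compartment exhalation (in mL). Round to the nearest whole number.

Flow: 34 L/min ÷ 60 = 0.5667 L/s.
Vt = flow × Ti = 0.5667 L/s × 0.64 s × 1000 mL/L = 362.69 mL.
R = (PIP − Pplat)/V̇ = (41.0 − 36.5) / 0.5667 = 4.5/0.5667 = 7.941 cmH2O·s/L.
C = Vt/(Pplat − PEEP) = 362.69 / (36.5 − 14) = 362.69/22.5 = 16.12 mL/cmH2O.
τ = R × C = 7.941 × 0.01612 L/cmH2O = 0.128 s.
Fraction remaining = e^(−Te/τ) = e^(−0.28/0.128) = 0.1122.
Trapped volume = 362.69 × 0.1122 = 40.694 mL.

41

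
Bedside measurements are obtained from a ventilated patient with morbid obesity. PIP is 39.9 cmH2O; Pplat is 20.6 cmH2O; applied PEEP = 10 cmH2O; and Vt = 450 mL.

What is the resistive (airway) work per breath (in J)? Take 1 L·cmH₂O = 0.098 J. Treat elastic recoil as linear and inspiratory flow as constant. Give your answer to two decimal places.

0.85

With constant inspiratory flow the resistive pressure is constant at PIP − Pplat = 39.9 − 20.6 = 19.3 cmH2O, so resistive work = 19.3 × 0.450 = 8.685 L·cmH2O.
× 0.098 J/(L·cmH2O) → 0.8511 J.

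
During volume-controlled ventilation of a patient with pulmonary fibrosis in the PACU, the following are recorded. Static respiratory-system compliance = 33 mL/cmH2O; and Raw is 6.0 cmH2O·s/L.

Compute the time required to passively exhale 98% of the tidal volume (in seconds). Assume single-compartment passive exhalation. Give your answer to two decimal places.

0.77

τ = R × C = 6.0 × 33 mL/cmH2O = 6.0 × 0.033 L/cmH2O = 0.198 s.
Exhaled fraction f = 1 − e^(−t/τ) → t = −τ·ln(1 − f) = −0.198·ln(0.02) = 0.7746 s.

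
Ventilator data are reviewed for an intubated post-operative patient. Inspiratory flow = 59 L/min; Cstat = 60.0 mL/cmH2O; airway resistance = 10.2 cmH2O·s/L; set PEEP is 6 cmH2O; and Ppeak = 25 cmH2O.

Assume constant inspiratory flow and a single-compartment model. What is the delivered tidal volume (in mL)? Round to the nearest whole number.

Flow: 59 L/min ÷ 60 = 0.9833 L/s.
Equation of motion (constant flow): PIP = Vt/C + R·V̇ + PEEP.
Vt/C = PIP − R·V̇ − PEEP = 25 − 10.03 − 6 = 8.97 cmH2O.
Vt = C × 8.97 = 60.0 × 8.97 = 538.2 mL.

538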